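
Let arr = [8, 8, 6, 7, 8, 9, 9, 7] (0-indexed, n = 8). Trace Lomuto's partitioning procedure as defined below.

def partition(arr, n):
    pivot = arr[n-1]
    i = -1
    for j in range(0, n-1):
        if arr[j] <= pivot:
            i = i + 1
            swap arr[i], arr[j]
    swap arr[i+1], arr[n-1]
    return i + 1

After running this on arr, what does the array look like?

pivot = arr[7] = 7; i = -1
j=0: arr[0]=8 > 7 → no swap
j=1: arr[1]=8 > 7 → no swap
j=2: arr[2]=6 ≤ 7 → i=0, swap arr[0],arr[2] → [6, 8, 8, 7, 8, 9, 9, 7]
j=3: arr[3]=7 ≤ 7 → i=1, swap arr[1],arr[3] → [6, 7, 8, 8, 8, 9, 9, 7]
j=4: arr[4]=8 > 7 → no swap
j=5: arr[5]=9 > 7 → no swap
j=6: arr[6]=9 > 7 → no swap
final swap arr[2],arr[7] → [6, 7, 7, 8, 8, 9, 9, 8]; return 2

[6, 7, 7, 8, 8, 9, 9, 8]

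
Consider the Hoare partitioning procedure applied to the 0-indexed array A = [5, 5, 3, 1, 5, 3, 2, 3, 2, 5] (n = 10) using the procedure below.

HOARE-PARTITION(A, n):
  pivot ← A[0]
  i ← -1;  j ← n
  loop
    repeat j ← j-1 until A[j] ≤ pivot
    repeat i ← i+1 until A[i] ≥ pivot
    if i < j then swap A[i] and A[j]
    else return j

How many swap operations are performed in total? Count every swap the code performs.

pivot = A[0] = 5; i = -1, j = 10
j→9 (A[9]=5≤5), i→0 (A[0]=5≥5); i<j, swap → [5, 5, 3, 1, 5, 3, 2, 3, 2, 5]
j→8 (A[8]=2≤5), i→1 (A[1]=5≥5); i<j, swap → [5, 2, 3, 1, 5, 3, 2, 3, 5, 5]
j→7 (A[7]=3≤5), i→4 (A[4]=5≥5); i<j, swap → [5, 2, 3, 1, 3, 3, 2, 5, 5, 5]
j→6, i→7; i≥j, return j=6. A = [5, 2, 3, 1, 3, 3, 2, 5, 5, 5]

3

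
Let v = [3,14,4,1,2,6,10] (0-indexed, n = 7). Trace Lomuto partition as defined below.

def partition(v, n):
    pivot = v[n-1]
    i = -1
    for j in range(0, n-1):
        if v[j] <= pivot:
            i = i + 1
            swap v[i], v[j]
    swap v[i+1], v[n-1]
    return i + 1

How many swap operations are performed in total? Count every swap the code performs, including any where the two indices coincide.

pivot=10, i=-1
j=0: 3≤10, i=0, swap(0,0) ⇒ [3,14,4,1,2,6,10]
j=1: 14>10, skip
j=2: 4≤10, i=1, swap(1,2) ⇒ [3,4,14,1,2,6,10]
j=3: 1≤10, i=2, swap(2,3) ⇒ [3,4,1,14,2,6,10]
j=4: 2≤10, i=3, swap(3,4) ⇒ [3,4,1,2,14,6,10]
j=5: 6≤10, i=4, swap(4,5) ⇒ [3,4,1,2,6,14,10]
swap(5,6) ⇒ [3,4,1,2,6,10,14]; return 5

6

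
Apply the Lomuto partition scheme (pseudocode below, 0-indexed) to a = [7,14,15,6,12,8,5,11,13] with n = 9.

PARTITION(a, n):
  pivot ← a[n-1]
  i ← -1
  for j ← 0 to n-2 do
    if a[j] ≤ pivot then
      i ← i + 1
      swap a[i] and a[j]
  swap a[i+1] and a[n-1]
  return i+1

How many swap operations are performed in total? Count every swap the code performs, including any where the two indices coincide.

7

pivot = a[8] = 13; i = -1
j=0: a[0]=7 ≤ 13 → i=0, swap a[0],a[0] (no change) → [7,14,15,6,12,8,5,11,13]
j=1: a[1]=14 > 13 → no swap
j=2: a[2]=15 > 13 → no swap
j=3: a[3]=6 ≤ 13 → i=1, swap a[1],a[3] → [7,6,15,14,12,8,5,11,13]
j=4: a[4]=12 ≤ 13 → i=2, swap a[2],a[4] → [7,6,12,14,15,8,5,11,13]
j=5: a[5]=8 ≤ 13 → i=3, swap a[3],a[5] → [7,6,12,8,15,14,5,11,13]
j=6: a[6]=5 ≤ 13 → i=4, swap a[4],a[6] → [7,6,12,8,5,14,15,11,13]
j=7: a[7]=11 ≤ 13 → i=5, swap a[5],a[7] → [7,6,12,8,5,11,15,14,13]
final swap a[6],a[8] → [7,6,12,8,5,11,13,14,15]; return 6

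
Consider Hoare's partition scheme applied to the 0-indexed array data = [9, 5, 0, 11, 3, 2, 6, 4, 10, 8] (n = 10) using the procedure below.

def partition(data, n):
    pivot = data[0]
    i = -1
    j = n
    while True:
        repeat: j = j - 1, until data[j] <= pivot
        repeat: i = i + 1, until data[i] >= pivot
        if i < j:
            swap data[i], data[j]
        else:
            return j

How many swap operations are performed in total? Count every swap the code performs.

pivot=9
j stops at 9 (8), i stops at 0 (9); swap ⇒ [8, 5, 0, 11, 3, 2, 6, 4, 10, 9]
j stops at 7 (4), i stops at 3 (11); swap ⇒ [8, 5, 0, 4, 3, 2, 6, 11, 10, 9]
j stops at 6, i stops at 7; i≥j ⇒ return 6. data=[8, 5, 0, 4, 3, 2, 6, 11, 10, 9]

2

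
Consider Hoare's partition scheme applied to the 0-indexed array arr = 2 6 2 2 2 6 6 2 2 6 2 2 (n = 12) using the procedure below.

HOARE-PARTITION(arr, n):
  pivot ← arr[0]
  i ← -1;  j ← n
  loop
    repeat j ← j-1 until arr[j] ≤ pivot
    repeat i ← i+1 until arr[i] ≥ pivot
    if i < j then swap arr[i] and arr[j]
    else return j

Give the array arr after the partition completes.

2 2 2 2 2 6 6 2 2 6 6 2

pivot = arr[0] = 2; i = -1, j = 12
j→11 (arr[11]=2≤2), i→0 (arr[0]=2≥2); i<j, swap → 2 6 2 2 2 6 6 2 2 6 2 2
j→10 (arr[10]=2≤2), i→1 (arr[1]=6≥2); i<j, swap → 2 2 2 2 2 6 6 2 2 6 6 2
j→8 (arr[8]=2≤2), i→2 (arr[2]=2≥2); i<j, swap → 2 2 2 2 2 6 6 2 2 6 6 2
j→7 (arr[7]=2≤2), i→3 (arr[3]=2≥2); i<j, swap → 2 2 2 2 2 6 6 2 2 6 6 2
j→4, i→4; i≥j, return j=4. arr = 2 2 2 2 2 6 6 2 2 6 6 2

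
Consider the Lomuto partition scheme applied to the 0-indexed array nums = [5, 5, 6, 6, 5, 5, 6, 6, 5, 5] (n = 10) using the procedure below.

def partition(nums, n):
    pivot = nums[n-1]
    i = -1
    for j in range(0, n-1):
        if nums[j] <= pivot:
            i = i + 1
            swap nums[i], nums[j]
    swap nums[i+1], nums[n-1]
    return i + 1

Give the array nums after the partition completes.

pivot = nums[9] = 5; i = -1
j=0: nums[0]=5 ≤ 5 → i=0, swap nums[0],nums[0] (no change) → [5, 5, 6, 6, 5, 5, 6, 6, 5, 5]
j=1: nums[1]=5 ≤ 5 → i=1, swap nums[1],nums[1] (no change) → [5, 5, 6, 6, 5, 5, 6, 6, 5, 5]
j=2: nums[2]=6 > 5 → no swap
j=3: nums[3]=6 > 5 → no swap
j=4: nums[4]=5 ≤ 5 → i=2, swap nums[2],nums[4] → [5, 5, 5, 6, 6, 5, 6, 6, 5, 5]
j=5: nums[5]=5 ≤ 5 → i=3, swap nums[3],nums[5] → [5, 5, 5, 5, 6, 6, 6, 6, 5, 5]
j=6: nums[6]=6 > 5 → no swap
j=7: nums[7]=6 > 5 → no swap
j=8: nums[8]=5 ≤ 5 → i=4, swap nums[4],nums[8] → [5, 5, 5, 5, 5, 6, 6, 6, 6, 5]
final swap nums[5],nums[9] → [5, 5, 5, 5, 5, 5, 6, 6, 6, 6]; return 5

[5, 5, 5, 5, 5, 5, 6, 6, 6, 6]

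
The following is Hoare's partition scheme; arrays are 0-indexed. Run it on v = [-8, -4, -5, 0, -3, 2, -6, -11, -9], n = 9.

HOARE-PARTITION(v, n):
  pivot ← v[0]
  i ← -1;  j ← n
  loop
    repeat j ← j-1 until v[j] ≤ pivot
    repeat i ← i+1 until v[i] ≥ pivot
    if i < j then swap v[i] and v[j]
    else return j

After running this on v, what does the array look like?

pivot = v[0] = -8; i = -1, j = 9
j→8 (v[8]=-9≤-8), i→0 (v[0]=-8≥-8); i<j, swap → [-9, -4, -5, 0, -3, 2, -6, -11, -8]
j→7 (v[7]=-11≤-8), i→1 (v[1]=-4≥-8); i<j, swap → [-9, -11, -5, 0, -3, 2, -6, -4, -8]
j→1, i→2; i≥j, return j=1. v = [-9, -11, -5, 0, -3, 2, -6, -4, -8]

[-9, -11, -5, 0, -3, 2, -6, -4, -8]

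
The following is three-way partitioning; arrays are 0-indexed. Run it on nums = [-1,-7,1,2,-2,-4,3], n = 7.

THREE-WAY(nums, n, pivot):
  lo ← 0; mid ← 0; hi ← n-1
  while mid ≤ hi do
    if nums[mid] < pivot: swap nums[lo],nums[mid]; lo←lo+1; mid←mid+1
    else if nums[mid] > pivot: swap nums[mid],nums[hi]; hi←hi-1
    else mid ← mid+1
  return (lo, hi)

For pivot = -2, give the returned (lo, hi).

(2, 2)

lo=0 mid=0 hi=6
-1>-2: swap(0,6), hi=5 ⇒ [3,-7,1,2,-2,-4,-1]
3>-2: swap(0,5), hi=4 ⇒ [-4,-7,1,2,-2,3,-1]
-4<-2: swap(0,0), lo=1 mid=1 ⇒ [-4,-7,1,2,-2,3,-1]
-7<-2: swap(1,1), lo=2 mid=2 ⇒ [-4,-7,1,2,-2,3,-1]
1>-2: swap(2,4), hi=3 ⇒ [-4,-7,-2,2,1,3,-1]
-2=-2: mid=3
2>-2: swap(3,3), hi=2 ⇒ [-4,-7,-2,2,1,3,-1]
done. lo=2 hi=2; nums=[-4,-7,-2,2,1,3,-1]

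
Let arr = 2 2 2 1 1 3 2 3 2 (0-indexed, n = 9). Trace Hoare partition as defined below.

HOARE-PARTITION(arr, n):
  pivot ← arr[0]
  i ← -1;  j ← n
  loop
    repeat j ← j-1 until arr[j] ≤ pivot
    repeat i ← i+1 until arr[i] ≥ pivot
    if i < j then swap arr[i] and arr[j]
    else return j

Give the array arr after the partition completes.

2 2 1 1 2 3 2 3 2

pivot = arr[0] = 2; i = -1, j = 9
j→8 (arr[8]=2≤2), i→0 (arr[0]=2≥2); i<j, swap → 2 2 2 1 1 3 2 3 2
j→6 (arr[6]=2≤2), i→1 (arr[1]=2≥2); i<j, swap → 2 2 2 1 1 3 2 3 2
j→4 (arr[4]=1≤2), i→2 (arr[2]=2≥2); i<j, swap → 2 2 1 1 2 3 2 3 2
j→3, i→4; i≥j, return j=3. arr = 2 2 1 1 2 3 2 3 2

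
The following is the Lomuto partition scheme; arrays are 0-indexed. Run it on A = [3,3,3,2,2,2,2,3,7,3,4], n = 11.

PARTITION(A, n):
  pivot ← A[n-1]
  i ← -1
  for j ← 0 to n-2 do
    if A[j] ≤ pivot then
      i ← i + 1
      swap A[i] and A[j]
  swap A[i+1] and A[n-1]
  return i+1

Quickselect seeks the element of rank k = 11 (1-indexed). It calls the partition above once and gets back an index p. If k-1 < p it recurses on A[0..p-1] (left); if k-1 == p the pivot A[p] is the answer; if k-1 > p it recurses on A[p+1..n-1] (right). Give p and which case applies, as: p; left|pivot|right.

9; right

pivot=4, i=-1
j=0: 3≤4, i=0, swap(0,0) ⇒ [3,3,3,2,2,2,2,3,7,3,4]
j=1: 3≤4, i=1, swap(1,1) ⇒ [3,3,3,2,2,2,2,3,7,3,4]
j=2: 3≤4, i=2, swap(2,2) ⇒ [3,3,3,2,2,2,2,3,7,3,4]
j=3: 2≤4, i=3, swap(3,3) ⇒ [3,3,3,2,2,2,2,3,7,3,4]
j=4: 2≤4, i=4, swap(4,4) ⇒ [3,3,3,2,2,2,2,3,7,3,4]
j=5: 2≤4, i=5, swap(5,5) ⇒ [3,3,3,2,2,2,2,3,7,3,4]
j=6: 2≤4, i=6, swap(6,6) ⇒ [3,3,3,2,2,2,2,3,7,3,4]
j=7: 3≤4, i=7, swap(7,7) ⇒ [3,3,3,2,2,2,2,3,7,3,4]
j=8: 7>4, skip
j=9: 3≤4, i=8, swap(8,9) ⇒ [3,3,3,2,2,2,2,3,3,7,4]
swap(9,10) ⇒ [3,3,3,2,2,2,2,3,3,4,7]; return 9
p = 9; k-1 = 10 > 9 ⇒ right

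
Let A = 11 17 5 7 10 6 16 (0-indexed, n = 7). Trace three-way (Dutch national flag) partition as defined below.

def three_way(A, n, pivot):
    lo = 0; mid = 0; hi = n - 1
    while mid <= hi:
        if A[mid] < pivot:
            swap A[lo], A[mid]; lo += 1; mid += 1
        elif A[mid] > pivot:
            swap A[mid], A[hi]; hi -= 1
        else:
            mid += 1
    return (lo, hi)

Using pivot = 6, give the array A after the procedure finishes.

pivot = 6; lo=0, mid=0, hi=6
A[mid]=11>6: swap A[0],A[6]; hi=5 → 16 17 5 7 10 6 11
A[mid]=16>6: swap A[0],A[5]; hi=4 → 6 17 5 7 10 16 11
A[mid]=6=6: mid=1
A[mid]=17>6: swap A[1],A[4]; hi=3 → 6 10 5 7 17 16 11
A[mid]=10>6: swap A[1],A[3]; hi=2 → 6 7 5 10 17 16 11
A[mid]=7>6: swap A[1],A[2]; hi=1 → 6 5 7 10 17 16 11
A[mid]=5<6: swap A[0],A[1]; lo=1,mid=2 → 5 6 7 10 17 16 11
end: lo=1, hi=1; A = 5 6 7 10 17 16 11

5 6 7 10 17 16 11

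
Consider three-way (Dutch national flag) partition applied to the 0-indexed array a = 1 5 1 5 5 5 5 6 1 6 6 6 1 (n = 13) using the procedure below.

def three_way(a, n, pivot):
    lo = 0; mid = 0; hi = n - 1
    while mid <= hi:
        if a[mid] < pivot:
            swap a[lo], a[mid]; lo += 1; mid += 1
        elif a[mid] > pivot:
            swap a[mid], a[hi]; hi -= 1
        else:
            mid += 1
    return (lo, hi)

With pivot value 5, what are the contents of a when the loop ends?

1 1 1 1 5 5 5 5 5 6 6 6 6

lo=0 mid=0 hi=12
1<5: swap(0,0), lo=1 mid=1 ⇒ 1 5 1 5 5 5 5 6 1 6 6 6 1
5=5: mid=2
1<5: swap(1,2), lo=2 mid=3 ⇒ 1 1 5 5 5 5 5 6 1 6 6 6 1
5=5: mid=4
5=5: mid=5
5=5: mid=6
5=5: mid=7
6>5: swap(7,12), hi=11 ⇒ 1 1 5 5 5 5 5 1 1 6 6 6 6
1<5: swap(2,7), lo=3 mid=8 ⇒ 1 1 1 5 5 5 5 5 1 6 6 6 6
1<5: swap(3,8), lo=4 mid=9 ⇒ 1 1 1 1 5 5 5 5 5 6 6 6 6
6>5: swap(9,11), hi=10 ⇒ 1 1 1 1 5 5 5 5 5 6 6 6 6
6>5: swap(9,10), hi=9 ⇒ 1 1 1 1 5 5 5 5 5 6 6 6 6
6>5: swap(9,9), hi=8 ⇒ 1 1 1 1 5 5 5 5 5 6 6 6 6
done. lo=4 hi=8; a=1 1 1 1 5 5 5 5 5 6 6 6 6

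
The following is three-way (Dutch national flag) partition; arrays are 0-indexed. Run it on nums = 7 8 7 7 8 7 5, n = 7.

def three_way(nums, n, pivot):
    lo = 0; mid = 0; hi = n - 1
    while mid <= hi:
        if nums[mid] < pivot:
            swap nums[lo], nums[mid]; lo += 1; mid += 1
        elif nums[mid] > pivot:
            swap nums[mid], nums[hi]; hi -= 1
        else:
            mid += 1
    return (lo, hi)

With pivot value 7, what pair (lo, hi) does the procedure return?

lo=0 mid=0 hi=6
7=7: mid=1
8>7: swap(1,6), hi=5 ⇒ 7 5 7 7 8 7 8
5<7: swap(0,1), lo=1 mid=2 ⇒ 5 7 7 7 8 7 8
7=7: mid=3
7=7: mid=4
8>7: swap(4,5), hi=4 ⇒ 5 7 7 7 7 8 8
7=7: mid=5
done. lo=1 hi=4; nums=5 7 7 7 7 8 8

(1, 4)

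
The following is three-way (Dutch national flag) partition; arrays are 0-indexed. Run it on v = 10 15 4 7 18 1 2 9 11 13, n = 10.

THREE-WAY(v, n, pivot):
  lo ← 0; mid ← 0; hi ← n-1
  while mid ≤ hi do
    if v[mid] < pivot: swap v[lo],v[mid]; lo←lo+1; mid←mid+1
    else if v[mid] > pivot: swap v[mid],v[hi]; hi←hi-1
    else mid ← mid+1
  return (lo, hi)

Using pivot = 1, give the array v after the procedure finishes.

pivot = 1; lo=0, mid=0, hi=9
v[mid]=10>1: swap v[0],v[9]; hi=8 → 13 15 4 7 18 1 2 9 11 10
v[mid]=13>1: swap v[0],v[8]; hi=7 → 11 15 4 7 18 1 2 9 13 10
v[mid]=11>1: swap v[0],v[7]; hi=6 → 9 15 4 7 18 1 2 11 13 10
v[mid]=9>1: swap v[0],v[6]; hi=5 → 2 15 4 7 18 1 9 11 13 10
v[mid]=2>1: swap v[0],v[5]; hi=4 → 1 15 4 7 18 2 9 11 13 10
v[mid]=1=1: mid=1
v[mid]=15>1: swap v[1],v[4]; hi=3 → 1 18 4 7 15 2 9 11 13 10
v[mid]=18>1: swap v[1],v[3]; hi=2 → 1 7 4 18 15 2 9 11 13 10
v[mid]=7>1: swap v[1],v[2]; hi=1 → 1 4 7 18 15 2 9 11 13 10
v[mid]=4>1: swap v[1],v[1]; hi=0 → 1 4 7 18 15 2 9 11 13 10
end: lo=0, hi=0; v = 1 4 7 18 15 2 9 11 13 10

1 4 7 18 15 2 9 11 13 10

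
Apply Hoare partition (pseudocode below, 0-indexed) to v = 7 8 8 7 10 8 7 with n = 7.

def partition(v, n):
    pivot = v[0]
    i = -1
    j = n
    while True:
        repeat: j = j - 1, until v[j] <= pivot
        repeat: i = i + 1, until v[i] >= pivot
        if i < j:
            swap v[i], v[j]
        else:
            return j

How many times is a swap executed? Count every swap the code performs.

2

pivot=7
j stops at 6 (7), i stops at 0 (7); swap ⇒ 7 8 8 7 10 8 7
j stops at 3 (7), i stops at 1 (8); swap ⇒ 7 7 8 8 10 8 7
j stops at 1, i stops at 2; i≥j ⇒ return 1. v=7 7 8 8 10 8 7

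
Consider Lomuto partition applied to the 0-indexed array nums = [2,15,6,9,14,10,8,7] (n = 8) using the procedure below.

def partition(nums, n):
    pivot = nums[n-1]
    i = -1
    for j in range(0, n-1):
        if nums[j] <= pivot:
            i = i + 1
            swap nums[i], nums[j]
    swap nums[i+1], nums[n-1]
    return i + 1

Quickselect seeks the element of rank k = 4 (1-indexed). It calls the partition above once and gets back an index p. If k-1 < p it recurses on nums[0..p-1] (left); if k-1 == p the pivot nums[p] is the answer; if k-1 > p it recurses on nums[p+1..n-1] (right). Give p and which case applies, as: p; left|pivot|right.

pivot=7, i=-1
j=0: 2≤7, i=0, swap(0,0) ⇒ [2,15,6,9,14,10,8,7]
j=1: 15>7, skip
j=2: 6≤7, i=1, swap(1,2) ⇒ [2,6,15,9,14,10,8,7]
j=3: 9>7, skip
j=4: 14>7, skip
j=5: 10>7, skip
j=6: 8>7, skip
swap(2,7) ⇒ [2,6,7,9,14,10,8,15]; return 2
p = 2; k-1 = 3 > 2 ⇒ right

2; right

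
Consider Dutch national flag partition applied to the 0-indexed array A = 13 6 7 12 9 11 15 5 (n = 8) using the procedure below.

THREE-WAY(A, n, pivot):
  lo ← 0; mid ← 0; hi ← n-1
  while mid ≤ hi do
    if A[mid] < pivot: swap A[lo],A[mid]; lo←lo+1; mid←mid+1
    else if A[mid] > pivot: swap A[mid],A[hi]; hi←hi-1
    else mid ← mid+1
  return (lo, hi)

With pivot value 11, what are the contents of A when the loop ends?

lo=0 mid=0 hi=7
13>11: swap(0,7), hi=6 ⇒ 5 6 7 12 9 11 15 13
5<11: swap(0,0), lo=1 mid=1 ⇒ 5 6 7 12 9 11 15 13
6<11: swap(1,1), lo=2 mid=2 ⇒ 5 6 7 12 9 11 15 13
7<11: swap(2,2), lo=3 mid=3 ⇒ 5 6 7 12 9 11 15 13
12>11: swap(3,6), hi=5 ⇒ 5 6 7 15 9 11 12 13
15>11: swap(3,5), hi=4 ⇒ 5 6 7 11 9 15 12 13
11=11: mid=4
9<11: swap(3,4), lo=4 mid=5 ⇒ 5 6 7 9 11 15 12 13
done. lo=4 hi=4; A=5 6 7 9 11 15 12 13

5 6 7 9 11 15 12 13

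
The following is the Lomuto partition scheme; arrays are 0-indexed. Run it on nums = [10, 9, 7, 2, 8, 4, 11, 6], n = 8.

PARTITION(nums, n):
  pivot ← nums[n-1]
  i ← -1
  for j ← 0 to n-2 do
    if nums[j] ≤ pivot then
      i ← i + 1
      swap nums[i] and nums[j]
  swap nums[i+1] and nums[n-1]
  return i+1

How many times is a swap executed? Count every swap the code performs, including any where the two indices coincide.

pivot=6, i=-1
j=0: 10>6, skip
j=1: 9>6, skip
j=2: 7>6, skip
j=3: 2≤6, i=0, swap(0,3) ⇒ [2, 9, 7, 10, 8, 4, 11, 6]
j=4: 8>6, skip
j=5: 4≤6, i=1, swap(1,5) ⇒ [2, 4, 7, 10, 8, 9, 11, 6]
j=6: 11>6, skip
swap(2,7) ⇒ [2, 4, 6, 10, 8, 9, 11, 7]; return 2

3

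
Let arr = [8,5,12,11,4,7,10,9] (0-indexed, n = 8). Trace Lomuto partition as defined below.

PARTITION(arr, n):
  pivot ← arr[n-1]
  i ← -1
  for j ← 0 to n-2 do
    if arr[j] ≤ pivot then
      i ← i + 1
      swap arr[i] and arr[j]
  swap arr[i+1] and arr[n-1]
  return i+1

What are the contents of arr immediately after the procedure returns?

[8,5,4,7,9,11,10,12]

pivot=9, i=-1
j=0: 8≤9, i=0, swap(0,0) ⇒ [8,5,12,11,4,7,10,9]
j=1: 5≤9, i=1, swap(1,1) ⇒ [8,5,12,11,4,7,10,9]
j=2: 12>9, skip
j=3: 11>9, skip
j=4: 4≤9, i=2, swap(2,4) ⇒ [8,5,4,11,12,7,10,9]
j=5: 7≤9, i=3, swap(3,5) ⇒ [8,5,4,7,12,11,10,9]
j=6: 10>9, skip
swap(4,7) ⇒ [8,5,4,7,9,11,10,12]; return 4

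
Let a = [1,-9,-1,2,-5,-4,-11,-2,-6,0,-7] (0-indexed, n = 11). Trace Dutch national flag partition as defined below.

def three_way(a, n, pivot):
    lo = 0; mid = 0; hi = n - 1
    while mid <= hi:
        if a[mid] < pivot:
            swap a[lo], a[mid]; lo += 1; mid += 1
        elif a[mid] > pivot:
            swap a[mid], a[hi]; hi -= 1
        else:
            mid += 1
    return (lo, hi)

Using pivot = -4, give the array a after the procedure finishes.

pivot = -4; lo=0, mid=0, hi=10
a[mid]=1>-4: swap a[0],a[10]; hi=9 → [-7,-9,-1,2,-5,-4,-11,-2,-6,0,1]
a[mid]=-7<-4: swap a[0],a[0]; lo=1,mid=1 → [-7,-9,-1,2,-5,-4,-11,-2,-6,0,1]
a[mid]=-9<-4: swap a[1],a[1]; lo=2,mid=2 → [-7,-9,-1,2,-5,-4,-11,-2,-6,0,1]
a[mid]=-1>-4: swap a[2],a[9]; hi=8 → [-7,-9,0,2,-5,-4,-11,-2,-6,-1,1]
a[mid]=0>-4: swap a[2],a[8]; hi=7 → [-7,-9,-6,2,-5,-4,-11,-2,0,-1,1]
a[mid]=-6<-4: swap a[2],a[2]; lo=3,mid=3 → [-7,-9,-6,2,-5,-4,-11,-2,0,-1,1]
a[mid]=2>-4: swap a[3],a[7]; hi=6 → [-7,-9,-6,-2,-5,-4,-11,2,0,-1,1]
a[mid]=-2>-4: swap a[3],a[6]; hi=5 → [-7,-9,-6,-11,-5,-4,-2,2,0,-1,1]
a[mid]=-11<-4: swap a[3],a[3]; lo=4,mid=4 → [-7,-9,-6,-11,-5,-4,-2,2,0,-1,1]
a[mid]=-5<-4: swap a[4],a[4]; lo=5,mid=5 → [-7,-9,-6,-11,-5,-4,-2,2,0,-1,1]
a[mid]=-4=-4: mid=6
end: lo=5, hi=5; a = [-7,-9,-6,-11,-5,-4,-2,2,0,-1,1]

[-7,-9,-6,-11,-5,-4,-2,2,0,-1,1]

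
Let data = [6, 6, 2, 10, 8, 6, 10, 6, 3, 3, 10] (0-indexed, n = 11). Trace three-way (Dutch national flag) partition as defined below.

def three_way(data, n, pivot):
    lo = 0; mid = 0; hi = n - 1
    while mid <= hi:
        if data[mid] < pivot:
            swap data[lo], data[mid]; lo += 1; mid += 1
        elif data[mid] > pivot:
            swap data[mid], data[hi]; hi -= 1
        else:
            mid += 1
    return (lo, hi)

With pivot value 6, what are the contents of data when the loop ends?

pivot = 6; lo=0, mid=0, hi=10
data[mid]=6=6: mid=1
data[mid]=6=6: mid=2
data[mid]=2<6: swap data[0],data[2]; lo=1,mid=3 → [2, 6, 6, 10, 8, 6, 10, 6, 3, 3, 10]
data[mid]=10>6: swap data[3],data[10]; hi=9 → [2, 6, 6, 10, 8, 6, 10, 6, 3, 3, 10]
data[mid]=10>6: swap data[3],data[9]; hi=8 → [2, 6, 6, 3, 8, 6, 10, 6, 3, 10, 10]
data[mid]=3<6: swap data[1],data[3]; lo=2,mid=4 → [2, 3, 6, 6, 8, 6, 10, 6, 3, 10, 10]
data[mid]=8>6: swap data[4],data[8]; hi=7 → [2, 3, 6, 6, 3, 6, 10, 6, 8, 10, 10]
data[mid]=3<6: swap data[2],data[4]; lo=3,mid=5 → [2, 3, 3, 6, 6, 6, 10, 6, 8, 10, 10]
data[mid]=6=6: mid=6
data[mid]=10>6: swap data[6],data[7]; hi=6 → [2, 3, 3, 6, 6, 6, 6, 10, 8, 10, 10]
data[mid]=6=6: mid=7
end: lo=3, hi=6; data = [2, 3, 3, 6, 6, 6, 6, 10, 8, 10, 10]

[2, 3, 3, 6, 6, 6, 6, 10, 8, 10, 10]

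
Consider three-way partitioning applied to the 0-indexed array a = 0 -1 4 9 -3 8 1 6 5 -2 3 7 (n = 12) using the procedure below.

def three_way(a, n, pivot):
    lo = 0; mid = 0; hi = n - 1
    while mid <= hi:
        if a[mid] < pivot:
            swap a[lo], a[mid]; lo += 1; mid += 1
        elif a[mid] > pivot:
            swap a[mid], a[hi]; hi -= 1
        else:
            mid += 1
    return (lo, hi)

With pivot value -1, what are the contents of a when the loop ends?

pivot = -1; lo=0, mid=0, hi=11
a[mid]=0>-1: swap a[0],a[11]; hi=10 → 7 -1 4 9 -3 8 1 6 5 -2 3 0
a[mid]=7>-1: swap a[0],a[10]; hi=9 → 3 -1 4 9 -3 8 1 6 5 -2 7 0
a[mid]=3>-1: swap a[0],a[9]; hi=8 → -2 -1 4 9 -3 8 1 6 5 3 7 0
a[mid]=-2<-1: swap a[0],a[0]; lo=1,mid=1 → -2 -1 4 9 -3 8 1 6 5 3 7 0
a[mid]=-1=-1: mid=2
a[mid]=4>-1: swap a[2],a[8]; hi=7 → -2 -1 5 9 -3 8 1 6 4 3 7 0
a[mid]=5>-1: swap a[2],a[7]; hi=6 → -2 -1 6 9 -3 8 1 5 4 3 7 0
a[mid]=6>-1: swap a[2],a[6]; hi=5 → -2 -1 1 9 -3 8 6 5 4 3 7 0
a[mid]=1>-1: swap a[2],a[5]; hi=4 → -2 -1 8 9 -3 1 6 5 4 3 7 0
a[mid]=8>-1: swap a[2],a[4]; hi=3 → -2 -1 -3 9 8 1 6 5 4 3 7 0
a[mid]=-3<-1: swap a[1],a[2]; lo=2,mid=3 → -2 -3 -1 9 8 1 6 5 4 3 7 0
a[mid]=9>-1: swap a[3],a[3]; hi=2 → -2 -3 -1 9 8 1 6 5 4 3 7 0
end: lo=2, hi=2; a = -2 -3 -1 9 8 1 6 5 4 3 7 0

-2 -3 -1 9 8 1 6 5 4 3 7 0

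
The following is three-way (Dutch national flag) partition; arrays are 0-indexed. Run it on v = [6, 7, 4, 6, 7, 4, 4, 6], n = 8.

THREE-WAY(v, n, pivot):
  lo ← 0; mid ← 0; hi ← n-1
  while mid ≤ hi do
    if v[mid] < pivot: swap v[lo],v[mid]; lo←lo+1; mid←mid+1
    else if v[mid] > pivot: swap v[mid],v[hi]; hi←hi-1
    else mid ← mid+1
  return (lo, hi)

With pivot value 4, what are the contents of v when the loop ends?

[4, 4, 4, 7, 6, 7, 6, 6]

pivot = 4; lo=0, mid=0, hi=7
v[mid]=6>4: swap v[0],v[7]; hi=6 → [6, 7, 4, 6, 7, 4, 4, 6]
v[mid]=6>4: swap v[0],v[6]; hi=5 → [4, 7, 4, 6, 7, 4, 6, 6]
v[mid]=4=4: mid=1
v[mid]=7>4: swap v[1],v[5]; hi=4 → [4, 4, 4, 6, 7, 7, 6, 6]
v[mid]=4=4: mid=2
v[mid]=4=4: mid=3
v[mid]=6>4: swap v[3],v[4]; hi=3 → [4, 4, 4, 7, 6, 7, 6, 6]
v[mid]=7>4: swap v[3],v[3]; hi=2 → [4, 4, 4, 7, 6, 7, 6, 6]
end: lo=0, hi=2; v = [4, 4, 4, 7, 6, 7, 6, 6]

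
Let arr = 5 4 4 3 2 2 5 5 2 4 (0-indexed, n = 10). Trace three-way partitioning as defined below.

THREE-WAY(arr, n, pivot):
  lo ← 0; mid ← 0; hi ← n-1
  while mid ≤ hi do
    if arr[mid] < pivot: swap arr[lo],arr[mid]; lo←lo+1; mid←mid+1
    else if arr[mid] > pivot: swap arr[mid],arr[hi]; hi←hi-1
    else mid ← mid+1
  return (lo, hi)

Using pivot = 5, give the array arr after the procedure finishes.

4 4 3 2 2 2 4 5 5 5

pivot = 5; lo=0, mid=0, hi=9
arr[mid]=5=5: mid=1
arr[mid]=4<5: swap arr[0],arr[1]; lo=1,mid=2 → 4 5 4 3 2 2 5 5 2 4
arr[mid]=4<5: swap arr[1],arr[2]; lo=2,mid=3 → 4 4 5 3 2 2 5 5 2 4
arr[mid]=3<5: swap arr[2],arr[3]; lo=3,mid=4 → 4 4 3 5 2 2 5 5 2 4
arr[mid]=2<5: swap arr[3],arr[4]; lo=4,mid=5 → 4 4 3 2 5 2 5 5 2 4
arr[mid]=2<5: swap arr[4],arr[5]; lo=5,mid=6 → 4 4 3 2 2 5 5 5 2 4
arr[mid]=5=5: mid=7
arr[mid]=5=5: mid=8
arr[mid]=2<5: swap arr[5],arr[8]; lo=6,mid=9 → 4 4 3 2 2 2 5 5 5 4
arr[mid]=4<5: swap arr[6],arr[9]; lo=7,mid=10 → 4 4 3 2 2 2 4 5 5 5
end: lo=7, hi=9; arr = 4 4 3 2 2 2 4 5 5 5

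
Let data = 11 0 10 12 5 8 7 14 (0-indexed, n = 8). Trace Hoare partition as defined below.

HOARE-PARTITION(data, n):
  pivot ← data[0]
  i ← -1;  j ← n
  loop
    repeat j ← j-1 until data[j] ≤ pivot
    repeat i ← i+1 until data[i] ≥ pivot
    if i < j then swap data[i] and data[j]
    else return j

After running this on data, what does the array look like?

pivot=11
j stops at 6 (7), i stops at 0 (11); swap ⇒ 7 0 10 12 5 8 11 14
j stops at 5 (8), i stops at 3 (12); swap ⇒ 7 0 10 8 5 12 11 14
j stops at 4, i stops at 5; i≥j ⇒ return 4. data=7 0 10 8 5 12 11 14

7 0 10 8 5 12 11 14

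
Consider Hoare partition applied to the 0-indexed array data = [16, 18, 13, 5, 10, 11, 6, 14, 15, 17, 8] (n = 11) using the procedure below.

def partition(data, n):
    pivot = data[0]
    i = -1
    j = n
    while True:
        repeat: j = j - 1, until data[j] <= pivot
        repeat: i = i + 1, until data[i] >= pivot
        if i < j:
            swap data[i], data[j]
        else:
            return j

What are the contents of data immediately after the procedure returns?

pivot=16
j stops at 10 (8), i stops at 0 (16); swap ⇒ [8, 18, 13, 5, 10, 11, 6, 14, 15, 17, 16]
j stops at 8 (15), i stops at 1 (18); swap ⇒ [8, 15, 13, 5, 10, 11, 6, 14, 18, 17, 16]
j stops at 7, i stops at 8; i≥j ⇒ return 7. data=[8, 15, 13, 5, 10, 11, 6, 14, 18, 17, 16]

[8, 15, 13, 5, 10, 11, 6, 14, 18, 17, 16]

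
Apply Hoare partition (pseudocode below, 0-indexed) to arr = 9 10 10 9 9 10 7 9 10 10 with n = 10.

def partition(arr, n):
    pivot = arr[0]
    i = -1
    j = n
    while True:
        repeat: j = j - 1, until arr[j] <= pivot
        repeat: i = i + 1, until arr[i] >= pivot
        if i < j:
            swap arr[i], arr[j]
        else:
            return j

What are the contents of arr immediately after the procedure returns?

9 7 9 9 10 10 10 9 10 10

pivot = arr[0] = 9; i = -1, j = 10
j→7 (arr[7]=9≤9), i→0 (arr[0]=9≥9); i<j, swap → 9 10 10 9 9 10 7 9 10 10
j→6 (arr[6]=7≤9), i→1 (arr[1]=10≥9); i<j, swap → 9 7 10 9 9 10 10 9 10 10
j→4 (arr[4]=9≤9), i→2 (arr[2]=10≥9); i<j, swap → 9 7 9 9 10 10 10 9 10 10
j→3, i→3; i≥j, return j=3. arr = 9 7 9 9 10 10 10 9 10 10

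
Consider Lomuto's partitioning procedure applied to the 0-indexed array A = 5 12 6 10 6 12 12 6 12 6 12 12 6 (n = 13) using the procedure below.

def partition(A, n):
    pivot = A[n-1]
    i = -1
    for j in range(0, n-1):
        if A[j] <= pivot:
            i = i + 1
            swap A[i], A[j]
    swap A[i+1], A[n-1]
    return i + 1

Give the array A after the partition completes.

pivot = A[12] = 6; i = -1
j=0: A[0]=5 ≤ 6 → i=0, swap A[0],A[0] (no change) → 5 12 6 10 6 12 12 6 12 6 12 12 6
j=1: A[1]=12 > 6 → no swap
j=2: A[2]=6 ≤ 6 → i=1, swap A[1],A[2] → 5 6 12 10 6 12 12 6 12 6 12 12 6
j=3: A[3]=10 > 6 → no swap
j=4: A[4]=6 ≤ 6 → i=2, swap A[2],A[4] → 5 6 6 10 12 12 12 6 12 6 12 12 6
j=5: A[5]=12 > 6 → no swap
j=6: A[6]=12 > 6 → no swap
j=7: A[7]=6 ≤ 6 → i=3, swap A[3],A[7] → 5 6 6 6 12 12 12 10 12 6 12 12 6
j=8: A[8]=12 > 6 → no swap
j=9: A[9]=6 ≤ 6 → i=4, swap A[4],A[9] → 5 6 6 6 6 12 12 10 12 12 12 12 6
j=10: A[10]=12 > 6 → no swap
j=11: A[11]=12 > 6 → no swap
final swap A[5],A[12] → 5 6 6 6 6 6 12 10 12 12 12 12 12; return 5

5 6 6 6 6 6 12 10 12 12 12 12 12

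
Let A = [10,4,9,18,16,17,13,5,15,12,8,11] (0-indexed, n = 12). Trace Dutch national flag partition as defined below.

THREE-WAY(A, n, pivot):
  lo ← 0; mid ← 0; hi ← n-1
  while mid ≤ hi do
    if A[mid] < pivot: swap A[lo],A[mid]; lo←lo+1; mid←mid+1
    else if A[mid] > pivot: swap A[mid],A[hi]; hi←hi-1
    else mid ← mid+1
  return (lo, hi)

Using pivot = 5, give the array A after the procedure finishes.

[4,5,18,16,17,13,9,15,12,8,11,10]

pivot = 5; lo=0, mid=0, hi=11
A[mid]=10>5: swap A[0],A[11]; hi=10 → [11,4,9,18,16,17,13,5,15,12,8,10]
A[mid]=11>5: swap A[0],A[10]; hi=9 → [8,4,9,18,16,17,13,5,15,12,11,10]
A[mid]=8>5: swap A[0],A[9]; hi=8 → [12,4,9,18,16,17,13,5,15,8,11,10]
A[mid]=12>5: swap A[0],A[8]; hi=7 → [15,4,9,18,16,17,13,5,12,8,11,10]
A[mid]=15>5: swap A[0],A[7]; hi=6 → [5,4,9,18,16,17,13,15,12,8,11,10]
A[mid]=5=5: mid=1
A[mid]=4<5: swap A[0],A[1]; lo=1,mid=2 → [4,5,9,18,16,17,13,15,12,8,11,10]
A[mid]=9>5: swap A[2],A[6]; hi=5 → [4,5,13,18,16,17,9,15,12,8,11,10]
A[mid]=13>5: swap A[2],A[5]; hi=4 → [4,5,17,18,16,13,9,15,12,8,11,10]
A[mid]=17>5: swap A[2],A[4]; hi=3 → [4,5,16,18,17,13,9,15,12,8,11,10]
A[mid]=16>5: swap A[2],A[3]; hi=2 → [4,5,18,16,17,13,9,15,12,8,11,10]
A[mid]=18>5: swap A[2],A[2]; hi=1 → [4,5,18,16,17,13,9,15,12,8,11,10]
end: lo=1, hi=1; A = [4,5,18,16,17,13,9,15,12,8,11,10]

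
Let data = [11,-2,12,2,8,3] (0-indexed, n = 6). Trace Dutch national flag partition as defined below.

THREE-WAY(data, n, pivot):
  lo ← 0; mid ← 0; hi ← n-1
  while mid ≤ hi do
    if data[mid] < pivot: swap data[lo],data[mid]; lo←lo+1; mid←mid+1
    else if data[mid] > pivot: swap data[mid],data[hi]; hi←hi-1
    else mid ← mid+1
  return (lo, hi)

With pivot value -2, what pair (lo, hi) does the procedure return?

pivot = -2; lo=0, mid=0, hi=5
data[mid]=11>-2: swap data[0],data[5]; hi=4 → [3,-2,12,2,8,11]
data[mid]=3>-2: swap data[0],data[4]; hi=3 → [8,-2,12,2,3,11]
data[mid]=8>-2: swap data[0],data[3]; hi=2 → [2,-2,12,8,3,11]
data[mid]=2>-2: swap data[0],data[2]; hi=1 → [12,-2,2,8,3,11]
data[mid]=12>-2: swap data[0],data[1]; hi=0 → [-2,12,2,8,3,11]
data[mid]=-2=-2: mid=1
end: lo=0, hi=0; data = [-2,12,2,8,3,11]

(0, 0)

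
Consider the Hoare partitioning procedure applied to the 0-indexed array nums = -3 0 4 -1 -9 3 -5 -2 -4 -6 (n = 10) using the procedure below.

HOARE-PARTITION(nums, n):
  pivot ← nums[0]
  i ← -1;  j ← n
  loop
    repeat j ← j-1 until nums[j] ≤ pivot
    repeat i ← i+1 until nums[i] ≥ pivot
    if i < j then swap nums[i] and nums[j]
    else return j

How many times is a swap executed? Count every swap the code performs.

4

pivot=-3
j stops at 9 (-6), i stops at 0 (-3); swap ⇒ -6 0 4 -1 -9 3 -5 -2 -4 -3
j stops at 8 (-4), i stops at 1 (0); swap ⇒ -6 -4 4 -1 -9 3 -5 -2 0 -3
j stops at 6 (-5), i stops at 2 (4); swap ⇒ -6 -4 -5 -1 -9 3 4 -2 0 -3
j stops at 4 (-9), i stops at 3 (-1); swap ⇒ -6 -4 -5 -9 -1 3 4 -2 0 -3
j stops at 3, i stops at 4; i≥j ⇒ return 3. nums=-6 -4 -5 -9 -1 3 4 -2 0 -3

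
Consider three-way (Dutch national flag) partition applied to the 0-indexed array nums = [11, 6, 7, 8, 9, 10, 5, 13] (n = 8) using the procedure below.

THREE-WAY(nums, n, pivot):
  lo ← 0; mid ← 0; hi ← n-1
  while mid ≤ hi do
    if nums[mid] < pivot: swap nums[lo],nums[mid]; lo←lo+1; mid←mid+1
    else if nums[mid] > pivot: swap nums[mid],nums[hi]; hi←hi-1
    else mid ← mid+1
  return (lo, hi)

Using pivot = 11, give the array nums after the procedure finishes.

[6, 7, 8, 9, 10, 5, 11, 13]

pivot = 11; lo=0, mid=0, hi=7
nums[mid]=11=11: mid=1
nums[mid]=6<11: swap nums[0],nums[1]; lo=1,mid=2 → [6, 11, 7, 8, 9, 10, 5, 13]
nums[mid]=7<11: swap nums[1],nums[2]; lo=2,mid=3 → [6, 7, 11, 8, 9, 10, 5, 13]
nums[mid]=8<11: swap nums[2],nums[3]; lo=3,mid=4 → [6, 7, 8, 11, 9, 10, 5, 13]
nums[mid]=9<11: swap nums[3],nums[4]; lo=4,mid=5 → [6, 7, 8, 9, 11, 10, 5, 13]
nums[mid]=10<11: swap nums[4],nums[5]; lo=5,mid=6 → [6, 7, 8, 9, 10, 11, 5, 13]
nums[mid]=5<11: swap nums[5],nums[6]; lo=6,mid=7 → [6, 7, 8, 9, 10, 5, 11, 13]
nums[mid]=13>11: swap nums[7],nums[7]; hi=6 → [6, 7, 8, 9, 10, 5, 11, 13]
end: lo=6, hi=6; nums = [6, 7, 8, 9, 10, 5, 11, 13]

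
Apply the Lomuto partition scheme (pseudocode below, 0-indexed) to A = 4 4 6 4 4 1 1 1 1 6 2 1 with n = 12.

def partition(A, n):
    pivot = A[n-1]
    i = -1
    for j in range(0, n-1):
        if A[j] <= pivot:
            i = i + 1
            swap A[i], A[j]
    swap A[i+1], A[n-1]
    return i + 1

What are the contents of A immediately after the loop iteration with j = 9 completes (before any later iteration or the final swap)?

pivot=1, i=-1
j=0: 4>1, skip
j=1: 4>1, skip
j=2: 6>1, skip
j=3: 4>1, skip
j=4: 4>1, skip
j=5: 1≤1, i=0, swap(0,5) ⇒ 1 4 6 4 4 4 1 1 1 6 2 1
j=6: 1≤1, i=1, swap(1,6) ⇒ 1 1 6 4 4 4 4 1 1 6 2 1
j=7: 1≤1, i=2, swap(2,7) ⇒ 1 1 1 4 4 4 4 6 1 6 2 1
j=8: 1≤1, i=3, swap(3,8) ⇒ 1 1 1 1 4 4 4 6 4 6 2 1
j=9: 6>1, skip
(after j=9) A = 1 1 1 1 4 4 4 6 4 6 2 1

1 1 1 1 4 4 4 6 4 6 2 1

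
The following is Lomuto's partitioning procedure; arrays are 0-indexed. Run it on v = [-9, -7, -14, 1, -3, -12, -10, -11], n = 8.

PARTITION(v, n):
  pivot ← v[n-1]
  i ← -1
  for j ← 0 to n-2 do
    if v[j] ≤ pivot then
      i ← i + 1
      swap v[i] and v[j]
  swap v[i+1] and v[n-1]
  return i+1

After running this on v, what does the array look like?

[-14, -12, -11, 1, -3, -7, -10, -9]

pivot = v[7] = -11; i = -1
j=0: v[0]=-9 > -11 → no swap
j=1: v[1]=-7 > -11 → no swap
j=2: v[2]=-14 ≤ -11 → i=0, swap v[0],v[2] → [-14, -7, -9, 1, -3, -12, -10, -11]
j=3: v[3]=1 > -11 → no swap
j=4: v[4]=-3 > -11 → no swap
j=5: v[5]=-12 ≤ -11 → i=1, swap v[1],v[5] → [-14, -12, -9, 1, -3, -7, -10, -11]
j=6: v[6]=-10 > -11 → no swap
final swap v[2],v[7] → [-14, -12, -11, 1, -3, -7, -10, -9]; return 2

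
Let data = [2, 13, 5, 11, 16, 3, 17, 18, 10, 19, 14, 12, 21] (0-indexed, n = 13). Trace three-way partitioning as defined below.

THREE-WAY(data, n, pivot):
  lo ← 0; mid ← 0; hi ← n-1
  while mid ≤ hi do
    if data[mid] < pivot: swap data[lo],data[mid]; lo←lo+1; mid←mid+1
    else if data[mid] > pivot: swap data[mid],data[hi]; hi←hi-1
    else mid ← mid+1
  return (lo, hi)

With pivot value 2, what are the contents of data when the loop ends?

[2, 5, 11, 16, 3, 17, 18, 10, 19, 14, 12, 21, 13]

pivot = 2; lo=0, mid=0, hi=12
data[mid]=2=2: mid=1
data[mid]=13>2: swap data[1],data[12]; hi=11 → [2, 21, 5, 11, 16, 3, 17, 18, 10, 19, 14, 12, 13]
data[mid]=21>2: swap data[1],data[11]; hi=10 → [2, 12, 5, 11, 16, 3, 17, 18, 10, 19, 14, 21, 13]
data[mid]=12>2: swap data[1],data[10]; hi=9 → [2, 14, 5, 11, 16, 3, 17, 18, 10, 19, 12, 21, 13]
data[mid]=14>2: swap data[1],data[9]; hi=8 → [2, 19, 5, 11, 16, 3, 17, 18, 10, 14, 12, 21, 13]
data[mid]=19>2: swap data[1],data[8]; hi=7 → [2, 10, 5, 11, 16, 3, 17, 18, 19, 14, 12, 21, 13]
data[mid]=10>2: swap data[1],data[7]; hi=6 → [2, 18, 5, 11, 16, 3, 17, 10, 19, 14, 12, 21, 13]
data[mid]=18>2: swap data[1],data[6]; hi=5 → [2, 17, 5, 11, 16, 3, 18, 10, 19, 14, 12, 21, 13]
data[mid]=17>2: swap data[1],data[5]; hi=4 → [2, 3, 5, 11, 16, 17, 18, 10, 19, 14, 12, 21, 13]
data[mid]=3>2: swap data[1],data[4]; hi=3 → [2, 16, 5, 11, 3, 17, 18, 10, 19, 14, 12, 21, 13]
data[mid]=16>2: swap data[1],data[3]; hi=2 → [2, 11, 5, 16, 3, 17, 18, 10, 19, 14, 12, 21, 13]
data[mid]=11>2: swap data[1],data[2]; hi=1 → [2, 5, 11, 16, 3, 17, 18, 10, 19, 14, 12, 21, 13]
data[mid]=5>2: swap data[1],data[1]; hi=0 → [2, 5, 11, 16, 3, 17, 18, 10, 19, 14, 12, 21, 13]
end: lo=0, hi=0; data = [2, 5, 11, 16, 3, 17, 18, 10, 19, 14, 12, 21, 13]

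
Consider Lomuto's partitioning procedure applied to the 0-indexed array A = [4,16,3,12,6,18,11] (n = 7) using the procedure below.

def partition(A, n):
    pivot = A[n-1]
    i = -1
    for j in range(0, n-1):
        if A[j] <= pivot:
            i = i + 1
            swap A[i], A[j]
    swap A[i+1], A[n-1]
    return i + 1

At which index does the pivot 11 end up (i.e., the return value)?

pivot = A[6] = 11; i = -1
j=0: A[0]=4 ≤ 11 → i=0, swap A[0],A[0] (no change) → [4,16,3,12,6,18,11]
j=1: A[1]=16 > 11 → no swap
j=2: A[2]=3 ≤ 11 → i=1, swap A[1],A[2] → [4,3,16,12,6,18,11]
j=3: A[3]=12 > 11 → no swap
j=4: A[4]=6 ≤ 11 → i=2, swap A[2],A[4] → [4,3,6,12,16,18,11]
j=5: A[5]=18 > 11 → no swap
final swap A[3],A[6] → [4,3,6,11,16,18,12]; return 3

3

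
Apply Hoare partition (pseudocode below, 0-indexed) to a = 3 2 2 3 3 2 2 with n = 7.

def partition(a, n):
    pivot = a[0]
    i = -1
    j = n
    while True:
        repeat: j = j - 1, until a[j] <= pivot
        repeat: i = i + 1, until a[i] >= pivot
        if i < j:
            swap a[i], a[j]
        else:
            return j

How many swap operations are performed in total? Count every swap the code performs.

pivot = a[0] = 3; i = -1, j = 7
j→6 (a[6]=2≤3), i→0 (a[0]=3≥3); i<j, swap → 2 2 2 3 3 2 3
j→5 (a[5]=2≤3), i→3 (a[3]=3≥3); i<j, swap → 2 2 2 2 3 3 3
j→4, i→4; i≥j, return j=4. a = 2 2 2 2 3 3 3

2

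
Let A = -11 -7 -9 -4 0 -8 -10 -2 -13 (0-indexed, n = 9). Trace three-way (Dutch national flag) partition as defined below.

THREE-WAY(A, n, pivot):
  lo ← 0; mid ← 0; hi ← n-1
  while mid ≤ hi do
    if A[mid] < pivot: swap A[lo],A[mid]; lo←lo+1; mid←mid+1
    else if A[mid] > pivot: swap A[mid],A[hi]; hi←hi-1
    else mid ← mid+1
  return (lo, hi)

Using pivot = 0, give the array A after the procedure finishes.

-11 -7 -9 -4 -8 -10 -2 -13 0

pivot = 0; lo=0, mid=0, hi=8
A[mid]=-11<0: swap A[0],A[0]; lo=1,mid=1 → -11 -7 -9 -4 0 -8 -10 -2 -13
A[mid]=-7<0: swap A[1],A[1]; lo=2,mid=2 → -11 -7 -9 -4 0 -8 -10 -2 -13
A[mid]=-9<0: swap A[2],A[2]; lo=3,mid=3 → -11 -7 -9 -4 0 -8 -10 -2 -13
A[mid]=-4<0: swap A[3],A[3]; lo=4,mid=4 → -11 -7 -9 -4 0 -8 -10 -2 -13
A[mid]=0=0: mid=5
A[mid]=-8<0: swap A[4],A[5]; lo=5,mid=6 → -11 -7 -9 -4 -8 0 -10 -2 -13
A[mid]=-10<0: swap A[5],A[6]; lo=6,mid=7 → -11 -7 -9 -4 -8 -10 0 -2 -13
A[mid]=-2<0: swap A[6],A[7]; lo=7,mid=8 → -11 -7 -9 -4 -8 -10 -2 0 -13
A[mid]=-13<0: swap A[7],A[8]; lo=8,mid=9 → -11 -7 -9 -4 -8 -10 -2 -13 0
end: lo=8, hi=8; A = -11 -7 -9 -4 -8 -10 -2 -13 0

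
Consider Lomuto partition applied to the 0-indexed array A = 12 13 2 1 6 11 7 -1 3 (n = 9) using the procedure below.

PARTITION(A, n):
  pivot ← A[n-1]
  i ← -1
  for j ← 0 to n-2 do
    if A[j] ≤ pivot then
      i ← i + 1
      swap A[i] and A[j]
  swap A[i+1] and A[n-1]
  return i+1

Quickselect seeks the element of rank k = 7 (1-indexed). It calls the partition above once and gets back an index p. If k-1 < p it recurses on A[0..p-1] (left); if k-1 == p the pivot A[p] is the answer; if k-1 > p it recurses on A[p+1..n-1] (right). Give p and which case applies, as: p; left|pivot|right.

3; right

pivot=3, i=-1
j=0: 12>3, skip
j=1: 13>3, skip
j=2: 2≤3, i=0, swap(0,2) ⇒ 2 13 12 1 6 11 7 -1 3
j=3: 1≤3, i=1, swap(1,3) ⇒ 2 1 12 13 6 11 7 -1 3
j=4: 6>3, skip
j=5: 11>3, skip
j=6: 7>3, skip
j=7: -1≤3, i=2, swap(2,7) ⇒ 2 1 -1 13 6 11 7 12 3
swap(3,8) ⇒ 2 1 -1 3 6 11 7 12 13; return 3
p = 3; k-1 = 6 > 3 ⇒ right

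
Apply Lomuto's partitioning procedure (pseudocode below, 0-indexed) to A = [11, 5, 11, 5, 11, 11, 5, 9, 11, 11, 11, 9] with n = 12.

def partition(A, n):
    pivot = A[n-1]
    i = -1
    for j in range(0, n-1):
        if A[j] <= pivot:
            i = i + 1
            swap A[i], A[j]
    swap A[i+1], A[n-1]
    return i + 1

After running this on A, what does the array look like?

pivot=9, i=-1
j=0: 11>9, skip
j=1: 5≤9, i=0, swap(0,1) ⇒ [5, 11, 11, 5, 11, 11, 5, 9, 11, 11, 11, 9]
j=2: 11>9, skip
j=3: 5≤9, i=1, swap(1,3) ⇒ [5, 5, 11, 11, 11, 11, 5, 9, 11, 11, 11, 9]
j=4: 11>9, skip
j=5: 11>9, skip
j=6: 5≤9, i=2, swap(2,6) ⇒ [5, 5, 5, 11, 11, 11, 11, 9, 11, 11, 11, 9]
j=7: 9≤9, i=3, swap(3,7) ⇒ [5, 5, 5, 9, 11, 11, 11, 11, 11, 11, 11, 9]
j=8: 11>9, skip
j=9: 11>9, skip
j=10: 11>9, skip
swap(4,11) ⇒ [5, 5, 5, 9, 9, 11, 11, 11, 11, 11, 11, 11]; return 4

[5, 5, 5, 9, 9, 11, 11, 11, 11, 11, 11, 11]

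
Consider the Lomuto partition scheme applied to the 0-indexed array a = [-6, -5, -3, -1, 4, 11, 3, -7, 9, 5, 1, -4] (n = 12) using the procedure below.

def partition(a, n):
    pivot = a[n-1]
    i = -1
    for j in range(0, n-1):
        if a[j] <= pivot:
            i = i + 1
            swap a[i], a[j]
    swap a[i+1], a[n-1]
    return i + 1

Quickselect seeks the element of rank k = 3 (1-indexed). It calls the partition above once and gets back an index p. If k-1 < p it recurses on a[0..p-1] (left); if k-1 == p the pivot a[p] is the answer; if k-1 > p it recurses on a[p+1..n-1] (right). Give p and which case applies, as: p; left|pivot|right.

pivot=-4, i=-1
j=0: -6≤-4, i=0, swap(0,0) ⇒ [-6, -5, -3, -1, 4, 11, 3, -7, 9, 5, 1, -4]
j=1: -5≤-4, i=1, swap(1,1) ⇒ [-6, -5, -3, -1, 4, 11, 3, -7, 9, 5, 1, -4]
j=2: -3>-4, skip
j=3: -1>-4, skip
j=4: 4>-4, skip
j=5: 11>-4, skip
j=6: 3>-4, skip
j=7: -7≤-4, i=2, swap(2,7) ⇒ [-6, -5, -7, -1, 4, 11, 3, -3, 9, 5, 1, -4]
j=8: 9>-4, skip
j=9: 5>-4, skip
j=10: 1>-4, skip
swap(3,11) ⇒ [-6, -5, -7, -4, 4, 11, 3, -3, 9, 5, 1, -1]; return 3
p = 3; k-1 = 2 < 3 ⇒ left

3; left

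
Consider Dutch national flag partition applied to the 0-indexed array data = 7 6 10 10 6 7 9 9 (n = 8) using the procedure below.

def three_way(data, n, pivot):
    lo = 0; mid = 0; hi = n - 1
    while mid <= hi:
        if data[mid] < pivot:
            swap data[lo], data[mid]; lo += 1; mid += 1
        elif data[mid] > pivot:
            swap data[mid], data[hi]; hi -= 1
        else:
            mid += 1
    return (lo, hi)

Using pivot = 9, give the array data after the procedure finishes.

lo=0 mid=0 hi=7
7<9: swap(0,0), lo=1 mid=1 ⇒ 7 6 10 10 6 7 9 9
6<9: swap(1,1), lo=2 mid=2 ⇒ 7 6 10 10 6 7 9 9
10>9: swap(2,7), hi=6 ⇒ 7 6 9 10 6 7 9 10
9=9: mid=3
10>9: swap(3,6), hi=5 ⇒ 7 6 9 9 6 7 10 10
9=9: mid=4
6<9: swap(2,4), lo=3 mid=5 ⇒ 7 6 6 9 9 7 10 10
7<9: swap(3,5), lo=4 mid=6 ⇒ 7 6 6 7 9 9 10 10
done. lo=4 hi=5; data=7 6 6 7 9 9 10 10

7 6 6 7 9 9 10 10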